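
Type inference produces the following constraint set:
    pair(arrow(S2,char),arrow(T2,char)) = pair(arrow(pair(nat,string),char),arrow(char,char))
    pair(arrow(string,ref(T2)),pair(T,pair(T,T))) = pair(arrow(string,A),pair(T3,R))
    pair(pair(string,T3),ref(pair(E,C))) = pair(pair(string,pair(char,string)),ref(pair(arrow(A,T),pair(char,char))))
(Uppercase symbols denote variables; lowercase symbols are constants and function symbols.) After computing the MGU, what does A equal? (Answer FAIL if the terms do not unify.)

Decompose pair/2: arrow(S2,char) = arrow(pair(nat,string),char),  arrow(T2,char) = arrow(char,char).
Decompose arrow/2: S2 = pair(nat,string),  char = char.
Bind S2 := pair(nat,string); no other remaining equation mentions S2.
Delete trivial equation char = char.
Decompose arrow/2: T2 = char,  char = char.
Bind T2 := char; substituting into the one remaining equation that mentions T2 gives: pair(arrow(string,ref(char)),pair(T,pair(T,T))) = pair(arrow(string,A),pair(T3,R)).
Delete trivial equation char = char.
Decompose pair/2: arrow(string,ref(char)) = arrow(string,A),  pair(T,pair(T,T)) = pair(T3,R).
Decompose arrow/2: string = string,  ref(char) = A.
Delete trivial equation string = string.
Bind A := ref(char); substituting into the one remaining equation that mentions A gives: pair(pair(string,T3),ref(pair(E,C))) = pair(pair(string,pair(char,string)),ref(pair(arrow(ref(char),T),pair(char,char)))).
Decompose pair/2: T = T3,  pair(T,T) = R.
Bind T := T3; substituting into the remaining equations gives: pair(T3,T3) = R,  pair(pair(string,T3),ref(pair(E,C))) = pair(pair(string,pair(char,string)),ref(pair(arrow(ref(char),T3),pair(char,char)))).
Bind R := pair(T3,T3); no other remaining equation mentions R.
Decompose pair/2: pair(string,T3) = pair(string,pair(char,string)),  ref(pair(E,C)) = ref(pair(arrow(ref(char),T3),pair(char,char))).
Decompose pair/2: string = string,  T3 = pair(char,string).
Delete trivial equation string = string.
Bind T3 := pair(char,string); substituting into the remaining equation gives: ref(pair(E,C)) = ref(pair(arrow(ref(char),pair(char,string)),pair(char,char))). Substituting into the earlier bindings gives T := pair(char,string), R := pair(pair(char,string),pair(char,string)).
Decompose ref/1: pair(E,C) = pair(arrow(ref(char),pair(char,string)),pair(char,char)).
Decompose pair/2: E = arrow(ref(char),pair(char,string)),  C = pair(char,char).
Bind E := arrow(ref(char),pair(char,string)); no other remaining equation mentions E.
Bind C := pair(char,char).
MGU = { S2 := pair(nat,string), T2 := char, A := ref(char), T := pair(char,string), R := pair(pair(char,string),pair(char,string)), T3 := pair(char,string), E := arrow(ref(char),pair(char,string)), C := pair(char,char) }, so A := ref(char).

ref(char)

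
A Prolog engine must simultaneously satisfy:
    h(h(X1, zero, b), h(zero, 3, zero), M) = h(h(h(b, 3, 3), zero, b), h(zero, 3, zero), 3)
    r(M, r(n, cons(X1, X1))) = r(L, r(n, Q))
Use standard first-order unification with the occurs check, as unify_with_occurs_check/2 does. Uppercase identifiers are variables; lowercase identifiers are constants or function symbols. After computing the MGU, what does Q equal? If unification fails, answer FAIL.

cons(h(b, 3, 3), h(b, 3, 3))

Decompose h/3: h(X1, zero, b) = h(h(b, 3, 3), zero, b),  h(zero, 3, zero) = h(zero, 3, zero),  M = 3.
Decompose h/3: X1 = h(b, 3, 3),  zero = zero,  b = b.
Bind X1 := h(b, 3, 3); substituting into the one remaining equation that mentions X1 gives: r(M, r(n, cons(h(b, 3, 3), h(b, 3, 3)))) = r(L, r(n, Q)).
Delete trivial equation zero = zero.
Delete trivial equation b = b.
Delete trivial equation h(zero, 3, zero) = h(zero, 3, zero).
Bind M := 3; substituting into the remaining equation gives: r(3, r(n, cons(h(b, 3, 3), h(b, 3, 3)))) = r(L, r(n, Q)).
Decompose r/2: 3 = L,  r(n, cons(h(b, 3, 3), h(b, 3, 3))) = r(n, Q).
Bind L := 3; no other remaining equation mentions L.
Decompose r/2: n = n,  cons(h(b, 3, 3), h(b, 3, 3)) = Q.
Delete trivial equation n = n.
Bind Q := cons(h(b, 3, 3), h(b, 3, 3)).
MGU = { X1 = h(b, 3, 3), M = 3, L = 3, Q = cons(h(b, 3, 3), h(b, 3, 3)) }, so Q = cons(h(b, 3, 3), h(b, 3, 3)).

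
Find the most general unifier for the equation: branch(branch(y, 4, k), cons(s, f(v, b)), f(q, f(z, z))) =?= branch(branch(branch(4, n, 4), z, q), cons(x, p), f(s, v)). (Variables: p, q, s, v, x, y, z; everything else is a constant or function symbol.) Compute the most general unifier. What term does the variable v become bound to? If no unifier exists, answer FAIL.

Decompose branch/3: branch(y, 4, k) =?= branch(branch(4, n, 4), z, q),  cons(s, f(v, b)) =?= cons(x, p),  f(q, f(z, z)) =?= f(s, v).
Decompose branch/3: y =?= branch(4, n, 4),  4 =?= z,  k =?= q.
Bind y := branch(4, n, 4); no other remaining equation mentions y.
Bind z := 4; substituting into the one remaining equation that mentions z gives: f(q, f(4, 4)) =?= f(s, v).
Bind q := k; substituting into the one remaining equation that mentions q gives: f(k, f(4, 4)) =?= f(s, v).
Decompose cons/2: s =?= x,  f(v, b) =?= p.
Bind s := x; substituting into the one remaining equation that mentions s gives: f(k, f(4, 4)) =?= f(x, v).
Bind p := f(v, b); no other remaining equation mentions p.
Decompose f/2: k =?= x,  f(4, 4) =?= v.
Bind x := k; no other remaining equation mentions x. Substituting into the earlier binding gives s := k.
Bind v := f(4, 4). Substituting into the earlier binding gives p := f(f(4, 4), b).
MGU = { y := branch(4, n, 4), z := 4, q := k, s := k, p := f(f(4, 4), b), x := k, v := f(4, 4) }, so v := f(4, 4).

f(4, 4)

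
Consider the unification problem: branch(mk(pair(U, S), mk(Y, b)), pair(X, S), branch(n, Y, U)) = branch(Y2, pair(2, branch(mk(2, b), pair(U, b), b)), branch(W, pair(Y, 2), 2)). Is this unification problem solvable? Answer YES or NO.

Decompose branch/3: mk(pair(U, S), mk(Y, b)) = Y2,  pair(X, S) = pair(2, branch(mk(2, b), pair(U, b), b)),  branch(n, Y, U) = branch(W, pair(Y, 2), 2).
Bind Y2 := mk(pair(U, S), mk(Y, b)); no other remaining equation mentions Y2.
Decompose pair/2: X = 2,  S = branch(mk(2, b), pair(U, b), b).
Bind X := 2; no other remaining equation mentions X.
Bind S := branch(mk(2, b), pair(U, b), b); no other remaining equation mentions S. Substituting into the earlier binding gives Y2 := mk(pair(U, branch(mk(2, b), pair(U, b), b)), mk(Y, b)).
Decompose branch/3: n = W,  Y = pair(Y, 2),  U = 2.
Bind W := n; no other remaining equation mentions W.
Occurs check fails: Y occurs in pair(Y, 2); the equation Y = pair(Y, 2) has no finite solution.

NO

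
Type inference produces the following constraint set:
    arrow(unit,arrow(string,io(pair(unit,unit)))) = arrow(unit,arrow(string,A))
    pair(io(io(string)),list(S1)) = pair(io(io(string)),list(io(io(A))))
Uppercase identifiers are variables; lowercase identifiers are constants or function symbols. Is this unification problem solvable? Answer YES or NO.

Decompose arrow/2: unit = unit,  arrow(string,io(pair(unit,unit))) = arrow(string,A).
Delete trivial equation unit = unit.
Decompose arrow/2: string = string,  io(pair(unit,unit)) = A.
Delete trivial equation string = string.
Bind A := io(pair(unit,unit)); substituting into the remaining equation gives: pair(io(io(string)),list(S1)) = pair(io(io(string)),list(io(io(io(pair(unit,unit)))))).
Decompose pair/2: io(io(string)) = io(io(string)),  list(S1) = list(io(io(io(pair(unit,unit))))).
Delete trivial equation io(io(string)) = io(io(string)).
Decompose list/1: S1 = io(io(io(pair(unit,unit)))).
Bind S1 := io(io(io(pair(unit,unit)))).
No equations remain and no clash or occurs-check failure arose, so a unifier exists.

YES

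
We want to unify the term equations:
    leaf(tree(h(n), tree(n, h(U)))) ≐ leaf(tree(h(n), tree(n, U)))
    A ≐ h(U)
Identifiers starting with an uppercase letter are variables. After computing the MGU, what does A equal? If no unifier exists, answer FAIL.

FAIL

Decompose leaf/1: tree(h(n), tree(n, h(U))) ≐ tree(h(n), tree(n, U)).
Decompose tree/2: h(n) ≐ h(n),  tree(n, h(U)) ≐ tree(n, U).
Delete trivial equation h(n) ≐ h(n).
Decompose tree/2: n ≐ n,  h(U) ≐ U.
Delete trivial equation n ≐ n.
Occurs check fails: U occurs in h(U); the equation U ≐ h(U) has no finite solution.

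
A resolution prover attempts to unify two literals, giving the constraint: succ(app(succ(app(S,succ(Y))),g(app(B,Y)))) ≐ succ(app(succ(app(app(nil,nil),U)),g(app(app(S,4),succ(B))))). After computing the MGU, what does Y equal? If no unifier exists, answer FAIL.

succ(app(app(nil,nil),4))

Decompose succ/1: app(succ(app(S,succ(Y))),g(app(B,Y))) ≐ app(succ(app(app(nil,nil),U)),g(app(app(S,4),succ(B)))).
Decompose app/2: succ(app(S,succ(Y))) ≐ succ(app(app(nil,nil),U)),  g(app(B,Y)) ≐ g(app(app(S,4),succ(B))).
Decompose succ/1: app(S,succ(Y)) ≐ app(app(nil,nil),U).
Decompose app/2: S ≐ app(nil,nil),  succ(Y) ≐ U.
Bind S := app(nil,nil); substituting into the one remaining equation that mentions S gives: g(app(B,Y)) ≐ g(app(app(app(nil,nil),4),succ(B))).
Bind U := succ(Y); no other remaining equation mentions U.
Decompose g/1: app(B,Y) ≐ app(app(app(nil,nil),4),succ(B)).
Decompose app/2: B ≐ app(app(nil,nil),4),  Y ≐ succ(B).
Bind B := app(app(nil,nil),4); substituting into the remaining equation gives: Y ≐ succ(app(app(nil,nil),4)).
Bind Y := succ(app(app(nil,nil),4)). Substituting into the earlier binding gives U := succ(succ(app(app(nil,nil),4))).
MGU = { S := app(nil,nil), U := succ(succ(app(app(nil,nil),4))), B := app(app(nil,nil),4), Y := succ(app(app(nil,nil),4)) }, so Y := succ(app(app(nil,nil),4)).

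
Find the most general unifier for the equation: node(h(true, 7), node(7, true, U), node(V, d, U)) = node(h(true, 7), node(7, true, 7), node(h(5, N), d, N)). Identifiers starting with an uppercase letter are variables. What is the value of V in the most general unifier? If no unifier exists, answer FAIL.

h(5, 7)

Decompose node/3: h(true, 7) = h(true, 7),  node(7, true, U) = node(7, true, 7),  node(V, d, U) = node(h(5, N), d, N).
Delete trivial equation h(true, 7) = h(true, 7).
Decompose node/3: 7 = 7,  true = true,  U = 7.
Delete trivial equation 7 = 7.
Delete trivial equation true = true.
Bind U := 7; substituting into the remaining equation gives: node(V, d, 7) = node(h(5, N), d, N).
Decompose node/3: V = h(5, N),  d = d,  7 = N.
Bind V := h(5, N); no other remaining equation mentions V.
Delete trivial equation d = d.
Bind N := 7. Substituting into the earlier binding gives V := h(5, 7).
MGU = { U := 7, V := h(5, 7), N := 7 }, so V := h(5, 7).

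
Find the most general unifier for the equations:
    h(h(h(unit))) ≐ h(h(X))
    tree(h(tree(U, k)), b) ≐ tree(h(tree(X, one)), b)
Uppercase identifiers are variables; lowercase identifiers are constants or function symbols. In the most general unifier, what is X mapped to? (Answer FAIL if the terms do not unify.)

Decompose h/1: h(h(unit)) ≐ h(X).
Decompose h/1: h(unit) ≐ X.
Bind X := h(unit); substituting into the remaining equation gives: tree(h(tree(U, k)), b) ≐ tree(h(tree(h(unit), one)), b).
Decompose tree/2: h(tree(U, k)) ≐ h(tree(h(unit), one)),  b ≐ b.
Decompose h/1: tree(U, k) ≐ tree(h(unit), one).
Decompose tree/2: U ≐ h(unit),  k ≐ one.
Bind U := h(unit); no other remaining equation mentions U.
Clash: constants k and one differ; no unifier exists.

FAIL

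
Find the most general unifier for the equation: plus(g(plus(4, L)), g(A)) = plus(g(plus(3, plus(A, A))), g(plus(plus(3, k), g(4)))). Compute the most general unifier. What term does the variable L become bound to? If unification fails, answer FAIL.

FAIL

Decompose plus/2: g(plus(4, L)) = g(plus(3, plus(A, A))),  g(A) = g(plus(plus(3, k), g(4))).
Decompose g/1: plus(4, L) = plus(3, plus(A, A)).
Decompose plus/2: 4 = 3,  L = plus(A, A).
Clash: constants 4 and 3 differ; no unifier exists.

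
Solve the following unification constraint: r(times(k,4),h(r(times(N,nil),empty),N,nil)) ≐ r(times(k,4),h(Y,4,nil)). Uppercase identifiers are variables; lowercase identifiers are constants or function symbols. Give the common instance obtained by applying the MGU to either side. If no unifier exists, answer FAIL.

Decompose r/2: times(k,4) ≐ times(k,4),  h(r(times(N,nil),empty),N,nil) ≐ h(Y,4,nil).
Delete trivial equation times(k,4) ≐ times(k,4).
Decompose h/3: r(times(N,nil),empty) ≐ Y,  N ≐ 4,  nil ≐ nil.
Bind Y := r(times(N,nil),empty); no other remaining equation mentions Y.
Bind N := 4; no other remaining equation mentions N. Substituting into the earlier binding gives Y := r(times(4,nil),empty).
Delete trivial equation nil ≐ nil.
Applying the MGU to either side gives r(times(k,4),h(r(times(4,nil),empty),4,nil)).

r(times(k,4),h(r(times(4,nil),empty),4,nil))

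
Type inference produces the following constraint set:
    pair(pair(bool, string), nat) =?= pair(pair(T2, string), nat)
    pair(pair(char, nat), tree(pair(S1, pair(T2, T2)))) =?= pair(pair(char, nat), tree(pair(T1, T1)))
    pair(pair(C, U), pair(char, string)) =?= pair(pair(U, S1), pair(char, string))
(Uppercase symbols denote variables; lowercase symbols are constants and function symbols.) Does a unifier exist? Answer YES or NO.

YES

Decompose pair/2: pair(bool, string) =?= pair(T2, string),  nat =?= nat.
Decompose pair/2: bool =?= T2,  string =?= string.
Bind T2 := bool; substituting into the one remaining equation that mentions T2 gives: pair(pair(char, nat), tree(pair(S1, pair(bool, bool)))) =?= pair(pair(char, nat), tree(pair(T1, T1))).
Delete trivial equation string =?= string.
Delete trivial equation nat =?= nat.
Decompose pair/2: pair(char, nat) =?= pair(char, nat),  tree(pair(S1, pair(bool, bool))) =?= tree(pair(T1, T1)).
Delete trivial equation pair(char, nat) =?= pair(char, nat).
Decompose tree/1: pair(S1, pair(bool, bool)) =?= pair(T1, T1).
Decompose pair/2: S1 =?= T1,  pair(bool, bool) =?= T1.
Bind S1 := T1; substituting into the one remaining equation that mentions S1 gives: pair(pair(C, U), pair(char, string)) =?= pair(pair(U, T1), pair(char, string)).
Bind T1 := pair(bool, bool); substituting into the remaining equation gives: pair(pair(C, U), pair(char, string)) =?= pair(pair(U, pair(bool, bool)), pair(char, string)). Substituting into the earlier binding gives S1 := pair(bool, bool).
Decompose pair/2: pair(C, U) =?= pair(U, pair(bool, bool)),  pair(char, string) =?= pair(char, string).
Decompose pair/2: C =?= U,  U =?= pair(bool, bool).
Bind C := U; no other remaining equation mentions C.
Bind U := pair(bool, bool); no other remaining equation mentions U. Substituting into the earlier binding gives C := pair(bool, bool).
Delete trivial equation pair(char, string) =?= pair(char, string).
No equations remain and no clash or occurs-check failure arose, so a unifier exists.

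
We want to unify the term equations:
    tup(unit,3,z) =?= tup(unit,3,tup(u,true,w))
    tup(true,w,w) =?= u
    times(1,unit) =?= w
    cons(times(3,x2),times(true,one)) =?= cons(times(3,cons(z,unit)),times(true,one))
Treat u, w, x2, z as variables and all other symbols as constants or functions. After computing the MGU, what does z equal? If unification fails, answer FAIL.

Decompose tup/3: unit =?= unit,  3 =?= 3,  z =?= tup(u,true,w).
Delete trivial equation unit =?= unit.
Delete trivial equation 3 =?= 3.
Bind z := tup(u,true,w); substituting into the one remaining equation that mentions z gives: cons(times(3,x2),times(true,one)) =?= cons(times(3,cons(tup(u,true,w),unit)),times(true,one)).
Bind u := tup(true,w,w); substituting into the one remaining equation that mentions u gives: cons(times(3,x2),times(true,one)) =?= cons(times(3,cons(tup(tup(true,w,w),true,w),unit)),times(true,one)). Substituting into the earlier binding gives z := tup(tup(true,w,w),true,w).
Bind w := times(1,unit); substituting into the remaining equation gives: cons(times(3,x2),times(true,one)) =?= cons(times(3,cons(tup(tup(true,times(1,unit),times(1,unit)),true,times(1,unit)),unit)),times(true,one)). Substituting into the earlier bindings gives z := tup(tup(true,times(1,unit),times(1,unit)),true,times(1,unit)), u := tup(true,times(1,unit),times(1,unit)).
Decompose cons/2: times(3,x2) =?= times(3,cons(tup(tup(true,times(1,unit),times(1,unit)),true,times(1,unit)),unit)),  times(true,one) =?= times(true,one).
Decompose times/2: 3 =?= 3,  x2 =?= cons(tup(tup(true,times(1,unit),times(1,unit)),true,times(1,unit)),unit).
Delete trivial equation 3 =?= 3.
Bind x2 := cons(tup(tup(true,times(1,unit),times(1,unit)),true,times(1,unit)),unit); no other remaining equation mentions x2.
Delete trivial equation times(true,one) =?= times(true,one).
MGU = { z ↦ tup(tup(true,times(1,unit),times(1,unit)),true,times(1,unit)), u ↦ tup(true,times(1,unit),times(1,unit)), w ↦ times(1,unit), x2 ↦ cons(tup(tup(true,times(1,unit),times(1,unit)),true,times(1,unit)),unit) }, so z ↦ tup(tup(true,times(1,unit),times(1,unit)),true,times(1,unit)).

tup(tup(true,times(1,unit),times(1,unit)),true,times(1,unit))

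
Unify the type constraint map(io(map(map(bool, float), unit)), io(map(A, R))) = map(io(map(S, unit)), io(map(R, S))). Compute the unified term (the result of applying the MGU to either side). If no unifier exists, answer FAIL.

map(io(map(map(bool, float), unit)), io(map(map(bool, float), map(bool, float))))

Decompose map/2: io(map(map(bool, float), unit)) = io(map(S, unit)),  io(map(A, R)) = io(map(R, S)).
Decompose io/1: map(map(bool, float), unit) = map(S, unit).
Decompose map/2: map(bool, float) = S,  unit = unit.
Bind S := map(bool, float); substituting into the one remaining equation that mentions S gives: io(map(A, R)) = io(map(R, map(bool, float))).
Delete trivial equation unit = unit.
Decompose io/1: map(A, R) = map(R, map(bool, float)).
Decompose map/2: A = R,  R = map(bool, float).
Bind A := R; no other remaining equation mentions A.
Bind R := map(bool, float). Substituting into the earlier binding gives A := map(bool, float).
Applying the MGU to either side gives map(io(map(map(bool, float), unit)), io(map(map(bool, float), map(bool, float)))).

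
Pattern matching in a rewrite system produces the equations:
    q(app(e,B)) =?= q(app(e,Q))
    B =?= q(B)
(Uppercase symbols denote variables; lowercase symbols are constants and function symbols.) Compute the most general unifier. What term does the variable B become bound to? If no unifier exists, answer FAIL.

Decompose q/1: app(e,B) =?= app(e,Q).
Decompose app/2: e =?= e,  B =?= Q.
Delete trivial equation e =?= e.
Bind B := Q; substituting into the remaining equation gives: Q =?= q(Q).
Occurs check fails: Q occurs in q(Q); the equation Q =?= q(Q) has no finite solution.

FAIL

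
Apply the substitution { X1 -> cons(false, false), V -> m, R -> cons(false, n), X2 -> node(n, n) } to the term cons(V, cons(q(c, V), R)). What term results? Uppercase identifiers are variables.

Replace each occurrence of V with m.
Replace each occurrence of R with cons(false, n).
Result: cons(m, cons(q(c, m), cons(false, n))).

cons(m, cons(q(c, m), cons(false, n)))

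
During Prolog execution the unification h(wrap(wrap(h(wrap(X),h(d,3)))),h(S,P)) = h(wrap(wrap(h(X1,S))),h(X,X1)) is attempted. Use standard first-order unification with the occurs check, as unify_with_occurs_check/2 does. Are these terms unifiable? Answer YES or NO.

YES

Decompose h/2: wrap(wrap(h(wrap(X),h(d,3)))) = wrap(wrap(h(X1,S))),  h(S,P) = h(X,X1).
Decompose wrap/1: wrap(h(wrap(X),h(d,3))) = wrap(h(X1,S)).
Decompose wrap/1: h(wrap(X),h(d,3)) = h(X1,S).
Decompose h/2: wrap(X) = X1,  h(d,3) = S.
Bind X1 := wrap(X); substituting into the one remaining equation that mentions X1 gives: h(S,P) = h(X,wrap(X)).
Bind S := h(d,3); substituting into the remaining equation gives: h(h(d,3),P) = h(X,wrap(X)).
Decompose h/2: h(d,3) = X,  P = wrap(X).
Bind X := h(d,3); substituting into the remaining equation gives: P = wrap(h(d,3)). Substituting into the earlier binding gives X1 := wrap(h(d,3)).
Bind P := wrap(h(d,3)).
No equations remain and no clash or occurs-check failure arose, so a unifier exists.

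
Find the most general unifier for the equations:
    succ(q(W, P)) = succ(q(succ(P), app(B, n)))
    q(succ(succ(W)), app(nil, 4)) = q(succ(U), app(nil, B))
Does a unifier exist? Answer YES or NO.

Decompose succ/1: q(W, P) = q(succ(P), app(B, n)).
Decompose q/2: W = succ(P),  P = app(B, n).
Bind W := succ(P); substituting into the one remaining equation that mentions W gives: q(succ(succ(succ(P))), app(nil, 4)) = q(succ(U), app(nil, B)).
Bind P := app(B, n); substituting into the remaining equation gives: q(succ(succ(succ(app(B, n)))), app(nil, 4)) = q(succ(U), app(nil, B)). Substituting into the earlier binding gives W := succ(app(B, n)).
Decompose q/2: succ(succ(succ(app(B, n)))) = succ(U),  app(nil, 4) = app(nil, B).
Decompose succ/1: succ(succ(app(B, n))) = U.
Bind U := succ(succ(app(B, n))); no other remaining equation mentions U.
Decompose app/2: nil = nil,  4 = B.
Delete trivial equation nil = nil.
Bind B := 4. Substituting into the earlier bindings gives W := succ(app(4, n)), P := app(4, n), U := succ(succ(app(4, n))).
No equations remain and no clash or occurs-check failure arose, so a unifier exists.

YES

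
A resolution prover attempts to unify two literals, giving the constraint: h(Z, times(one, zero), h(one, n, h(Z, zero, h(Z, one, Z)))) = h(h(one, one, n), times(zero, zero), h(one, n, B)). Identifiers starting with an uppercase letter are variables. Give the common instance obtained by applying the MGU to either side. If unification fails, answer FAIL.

Decompose h/3: Z = h(one, one, n),  times(one, zero) = times(zero, zero),  h(one, n, h(Z, zero, h(Z, one, Z))) = h(one, n, B).
Bind Z := h(one, one, n); substituting into the one remaining equation that mentions Z gives: h(one, n, h(h(one, one, n), zero, h(h(one, one, n), one, h(one, one, n)))) = h(one, n, B).
Decompose times/2: one = zero,  zero = zero.
Clash: constants one and zero differ; no unifier exists.

FAIL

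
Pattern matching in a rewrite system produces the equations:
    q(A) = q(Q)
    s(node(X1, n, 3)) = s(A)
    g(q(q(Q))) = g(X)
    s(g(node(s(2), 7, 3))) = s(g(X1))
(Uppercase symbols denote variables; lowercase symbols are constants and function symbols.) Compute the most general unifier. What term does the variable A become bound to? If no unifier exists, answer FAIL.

Decompose q/1: A = Q.
Bind A := Q; substituting into the one remaining equation that mentions A gives: s(node(X1, n, 3)) = s(Q).
Decompose s/1: node(X1, n, 3) = Q.
Bind Q := node(X1, n, 3); substituting into the one remaining equation that mentions Q gives: g(q(q(node(X1, n, 3)))) = g(X). Substituting into the earlier binding gives A := node(X1, n, 3).
Decompose g/1: q(q(node(X1, n, 3))) = X.
Bind X := q(q(node(X1, n, 3))); no other remaining equation mentions X.
Decompose s/1: g(node(s(2), 7, 3)) = g(X1).
Decompose g/1: node(s(2), 7, 3) = X1.
Bind X1 := node(s(2), 7, 3). Substituting into the earlier bindings gives A := node(node(s(2), 7, 3), n, 3), Q := node(node(s(2), 7, 3), n, 3), X := q(q(node(node(s(2), 7, 3), n, 3))).
MGU = { A -> node(node(s(2), 7, 3), n, 3), Q -> node(node(s(2), 7, 3), n, 3), X -> q(q(node(node(s(2), 7, 3), n, 3))), X1 -> node(s(2), 7, 3) }, so A -> node(node(s(2), 7, 3), n, 3).

node(node(s(2), 7, 3), n, 3)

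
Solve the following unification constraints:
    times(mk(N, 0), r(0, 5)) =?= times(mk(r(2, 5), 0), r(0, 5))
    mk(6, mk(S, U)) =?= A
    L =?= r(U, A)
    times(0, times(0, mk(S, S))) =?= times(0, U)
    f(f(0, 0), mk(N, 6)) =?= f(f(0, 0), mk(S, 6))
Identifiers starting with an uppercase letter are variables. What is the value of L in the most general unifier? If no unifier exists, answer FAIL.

r(times(0, mk(r(2, 5), r(2, 5))), mk(6, mk(r(2, 5), times(0, mk(r(2, 5), r(2, 5))))))

Decompose times/2: mk(N, 0) =?= mk(r(2, 5), 0),  r(0, 5) =?= r(0, 5).
Decompose mk/2: N =?= r(2, 5),  0 =?= 0.
Bind N := r(2, 5); substituting into the one remaining equation that mentions N gives: f(f(0, 0), mk(r(2, 5), 6)) =?= f(f(0, 0), mk(S, 6)).
Delete trivial equation 0 =?= 0.
Delete trivial equation r(0, 5) =?= r(0, 5).
Bind A := mk(6, mk(S, U)); substituting into the one remaining equation that mentions A gives: L =?= r(U, mk(6, mk(S, U))).
Bind L := r(U, mk(6, mk(S, U))); no other remaining equation mentions L.
Decompose times/2: 0 =?= 0,  times(0, mk(S, S)) =?= U.
Delete trivial equation 0 =?= 0.
Bind U := times(0, mk(S, S)); no other remaining equation mentions U. Substituting into the earlier bindings gives A := mk(6, mk(S, times(0, mk(S, S)))), L := r(times(0, mk(S, S)), mk(6, mk(S, times(0, mk(S, S))))).
Decompose f/2: f(0, 0) =?= f(0, 0),  mk(r(2, 5), 6) =?= mk(S, 6).
Delete trivial equation f(0, 0) =?= f(0, 0).
Decompose mk/2: r(2, 5) =?= S,  6 =?= 6.
Bind S := r(2, 5); no other remaining equation mentions S. Substituting into the earlier bindings gives A := mk(6, mk(r(2, 5), times(0, mk(r(2, 5), r(2, 5))))), L := r(times(0, mk(r(2, 5), r(2, 5))), mk(6, mk(r(2, 5), times(0, mk(r(2, 5), r(2, 5)))))), U := times(0, mk(r(2, 5), r(2, 5))).
Delete trivial equation 6 =?= 6.
MGU = { N := r(2, 5), A := mk(6, mk(r(2, 5), times(0, mk(r(2, 5), r(2, 5))))), L := r(times(0, mk(r(2, 5), r(2, 5))), mk(6, mk(r(2, 5), times(0, mk(r(2, 5), r(2, 5)))))), U := times(0, mk(r(2, 5), r(2, 5))), S := r(2, 5) }, so L := r(times(0, mk(r(2, 5), r(2, 5))), mk(6, mk(r(2, 5), times(0, mk(r(2, 5), r(2, 5)))))).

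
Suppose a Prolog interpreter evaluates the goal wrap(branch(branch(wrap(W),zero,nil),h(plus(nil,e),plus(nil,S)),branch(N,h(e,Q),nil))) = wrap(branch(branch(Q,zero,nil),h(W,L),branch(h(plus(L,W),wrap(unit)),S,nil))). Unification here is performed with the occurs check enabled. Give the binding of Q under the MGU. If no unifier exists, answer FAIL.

Decompose wrap/1: branch(branch(wrap(W),zero,nil),h(plus(nil,e),plus(nil,S)),branch(N,h(e,Q),nil)) = branch(branch(Q,zero,nil),h(W,L),branch(h(plus(L,W),wrap(unit)),S,nil)).
Decompose branch/3: branch(wrap(W),zero,nil) = branch(Q,zero,nil),  h(plus(nil,e),plus(nil,S)) = h(W,L),  branch(N,h(e,Q),nil) = branch(h(plus(L,W),wrap(unit)),S,nil).
Decompose branch/3: wrap(W) = Q,  zero = zero,  nil = nil.
Bind Q := wrap(W); substituting into the one remaining equation that mentions Q gives: branch(N,h(e,wrap(W)),nil) = branch(h(plus(L,W),wrap(unit)),S,nil).
Delete trivial equation zero = zero.
Delete trivial equation nil = nil.
Decompose h/2: plus(nil,e) = W,  plus(nil,S) = L.
Bind W := plus(nil,e); substituting into the one remaining equation that mentions W gives: branch(N,h(e,wrap(plus(nil,e))),nil) = branch(h(plus(L,plus(nil,e)),wrap(unit)),S,nil). Substituting into the earlier binding gives Q := wrap(plus(nil,e)).
Bind L := plus(nil,S); substituting into the remaining equation gives: branch(N,h(e,wrap(plus(nil,e))),nil) = branch(h(plus(plus(nil,S),plus(nil,e)),wrap(unit)),S,nil).
Decompose branch/3: N = h(plus(plus(nil,S),plus(nil,e)),wrap(unit)),  h(e,wrap(plus(nil,e))) = S,  nil = nil.
Bind N := h(plus(plus(nil,S),plus(nil,e)),wrap(unit)); no other remaining equation mentions N.
Bind S := h(e,wrap(plus(nil,e))); no other remaining equation mentions S. Substituting into the earlier bindings gives L := plus(nil,h(e,wrap(plus(nil,e)))), N := h(plus(plus(nil,h(e,wrap(plus(nil,e)))),plus(nil,e)),wrap(unit)).
Delete trivial equation nil = nil.
MGU = { Q -> wrap(plus(nil,e)), W -> plus(nil,e), L -> plus(nil,h(e,wrap(plus(nil,e)))), N -> h(plus(plus(nil,h(e,wrap(plus(nil,e)))),plus(nil,e)),wrap(unit)), S -> h(e,wrap(plus(nil,e))) }, so Q -> wrap(plus(nil,e)).

wrap(plus(nil,e))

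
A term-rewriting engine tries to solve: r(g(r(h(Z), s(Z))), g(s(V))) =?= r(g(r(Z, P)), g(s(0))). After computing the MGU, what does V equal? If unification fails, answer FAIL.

Decompose r/2: g(r(h(Z), s(Z))) =?= g(r(Z, P)),  g(s(V)) =?= g(s(0)).
Decompose g/1: r(h(Z), s(Z)) =?= r(Z, P).
Decompose r/2: h(Z) =?= Z,  s(Z) =?= P.
Occurs check fails: Z occurs in h(Z); the equation Z =?= h(Z) has no finite solution.

FAIL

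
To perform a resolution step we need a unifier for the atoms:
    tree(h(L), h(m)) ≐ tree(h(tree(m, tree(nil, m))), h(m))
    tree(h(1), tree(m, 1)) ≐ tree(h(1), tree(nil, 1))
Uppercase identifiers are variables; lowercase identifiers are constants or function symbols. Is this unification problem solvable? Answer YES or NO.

Decompose tree/2: h(L) ≐ h(tree(m, tree(nil, m))),  h(m) ≐ h(m).
Decompose h/1: L ≐ tree(m, tree(nil, m)).
Bind L := tree(m, tree(nil, m)); no other remaining equation mentions L.
Delete trivial equation h(m) ≐ h(m).
Decompose tree/2: h(1) ≐ h(1),  tree(m, 1) ≐ tree(nil, 1).
Delete trivial equation h(1) ≐ h(1).
Decompose tree/2: m ≐ nil,  1 ≐ 1.
Clash: constants m and nil differ; no unifier exists.

NO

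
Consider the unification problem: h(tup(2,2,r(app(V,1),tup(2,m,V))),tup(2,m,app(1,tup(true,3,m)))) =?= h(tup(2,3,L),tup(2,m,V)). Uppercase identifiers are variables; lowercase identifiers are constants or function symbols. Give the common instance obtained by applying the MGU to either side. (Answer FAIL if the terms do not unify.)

FAIL

Decompose h/2: tup(2,2,r(app(V,1),tup(2,m,V))) =?= tup(2,3,L),  tup(2,m,app(1,tup(true,3,m))) =?= tup(2,m,V).
Decompose tup/3: 2 =?= 2,  2 =?= 3,  r(app(V,1),tup(2,m,V)) =?= L.
Delete trivial equation 2 =?= 2.
Clash: constants 2 and 3 differ; no unifier exists.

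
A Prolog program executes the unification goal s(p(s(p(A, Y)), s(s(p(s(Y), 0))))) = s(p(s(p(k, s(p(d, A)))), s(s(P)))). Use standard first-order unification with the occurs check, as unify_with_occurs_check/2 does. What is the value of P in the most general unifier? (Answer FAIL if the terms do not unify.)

p(s(s(p(d, k))), 0)

Decompose s/1: p(s(p(A, Y)), s(s(p(s(Y), 0)))) = p(s(p(k, s(p(d, A)))), s(s(P))).
Decompose p/2: s(p(A, Y)) = s(p(k, s(p(d, A)))),  s(s(p(s(Y), 0))) = s(s(P)).
Decompose s/1: p(A, Y) = p(k, s(p(d, A))).
Decompose p/2: A = k,  Y = s(p(d, A)).
Bind A := k; substituting into the one remaining equation that mentions A gives: Y = s(p(d, k)).
Bind Y := s(p(d, k)); substituting into the remaining equation gives: s(s(p(s(s(p(d, k))), 0))) = s(s(P)).
Decompose s/1: s(p(s(s(p(d, k))), 0)) = s(P).
Decompose s/1: p(s(s(p(d, k))), 0) = P.
Bind P := p(s(s(p(d, k))), 0).
MGU = { A -> k, Y -> s(p(d, k)), P -> p(s(s(p(d, k))), 0) }, so P -> p(s(s(p(d, k))), 0).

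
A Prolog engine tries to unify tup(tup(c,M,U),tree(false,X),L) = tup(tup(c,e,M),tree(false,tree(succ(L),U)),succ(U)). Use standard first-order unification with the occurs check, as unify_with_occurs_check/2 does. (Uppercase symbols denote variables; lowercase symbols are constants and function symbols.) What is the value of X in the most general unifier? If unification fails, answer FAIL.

Decompose tup/3: tup(c,M,U) = tup(c,e,M),  tree(false,X) = tree(false,tree(succ(L),U)),  L = succ(U).
Decompose tup/3: c = c,  M = e,  U = M.
Delete trivial equation c = c.
Bind M := e; substituting into the one remaining equation that mentions M gives: U = e.
Bind U := e; substituting into the remaining equations gives: tree(false,X) = tree(false,tree(succ(L),e)),  L = succ(e).
Decompose tree/2: false = false,  X = tree(succ(L),e).
Delete trivial equation false = false.
Bind X := tree(succ(L),e); no other remaining equation mentions X.
Bind L := succ(e). Substituting into the earlier binding gives X := tree(succ(succ(e)),e).
MGU = { M -> e, U -> e, X -> tree(succ(succ(e)),e), L -> succ(e) }, so X -> tree(succ(succ(e)),e).

tree(succ(succ(e)),e)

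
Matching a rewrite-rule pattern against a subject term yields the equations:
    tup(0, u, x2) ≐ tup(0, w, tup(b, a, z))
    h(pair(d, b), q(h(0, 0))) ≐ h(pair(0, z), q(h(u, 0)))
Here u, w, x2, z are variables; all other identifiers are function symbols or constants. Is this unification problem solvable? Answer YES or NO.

NO

Decompose tup/3: 0 ≐ 0,  u ≐ w,  x2 ≐ tup(b, a, z).
Delete trivial equation 0 ≐ 0.
Bind u := w; substituting into the one remaining equation that mentions u gives: h(pair(d, b), q(h(0, 0))) ≐ h(pair(0, z), q(h(w, 0))).
Bind x2 := tup(b, a, z); no other remaining equation mentions x2.
Decompose h/2: pair(d, b) ≐ pair(0, z),  q(h(0, 0)) ≐ q(h(w, 0)).
Decompose pair/2: d ≐ 0,  b ≐ z.
Clash: constants d and 0 differ; no unifier exists.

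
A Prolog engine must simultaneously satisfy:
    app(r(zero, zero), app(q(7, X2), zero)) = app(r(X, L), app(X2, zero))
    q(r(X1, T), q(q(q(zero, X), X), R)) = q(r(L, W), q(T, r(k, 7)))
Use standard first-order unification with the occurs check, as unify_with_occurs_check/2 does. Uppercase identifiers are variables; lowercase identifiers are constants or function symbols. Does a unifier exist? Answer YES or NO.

Decompose app/2: r(zero, zero) = r(X, L),  app(q(7, X2), zero) = app(X2, zero).
Decompose r/2: zero = X,  zero = L.
Bind X := zero; substituting into the one remaining equation that mentions X gives: q(r(X1, T), q(q(q(zero, zero), zero), R)) = q(r(L, W), q(T, r(k, 7))).
Bind L := zero; substituting into the one remaining equation that mentions L gives: q(r(X1, T), q(q(q(zero, zero), zero), R)) = q(r(zero, W), q(T, r(k, 7))).
Decompose app/2: q(7, X2) = X2,  zero = zero.
Occurs check fails: X2 occurs in q(7, X2); the equation X2 = q(7, X2) has no finite solution.

NO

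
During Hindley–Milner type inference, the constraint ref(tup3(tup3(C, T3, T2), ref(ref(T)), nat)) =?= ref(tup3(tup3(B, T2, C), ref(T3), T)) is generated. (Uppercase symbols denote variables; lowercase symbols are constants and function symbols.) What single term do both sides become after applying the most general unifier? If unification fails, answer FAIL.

ref(tup3(tup3(ref(nat), ref(nat), ref(nat)), ref(ref(nat)), nat))

Decompose ref/1: tup3(tup3(C, T3, T2), ref(ref(T)), nat) =?= tup3(tup3(B, T2, C), ref(T3), T).
Decompose tup3/3: tup3(C, T3, T2) =?= tup3(B, T2, C),  ref(ref(T)) =?= ref(T3),  nat =?= T.
Decompose tup3/3: C =?= B,  T3 =?= T2,  T2 =?= C.
Bind C := B; substituting into the one remaining equation that mentions C gives: T2 =?= B.
Bind T3 := T2; substituting into the one remaining equation that mentions T3 gives: ref(ref(T)) =?= ref(T2).
Bind T2 := B; substituting into the one remaining equation that mentions T2 gives: ref(ref(T)) =?= ref(B). Substituting into the earlier binding gives T3 := B.
Decompose ref/1: ref(T) =?= B.
Bind B := ref(T); no other remaining equation mentions B. Substituting into the earlier bindings gives C := ref(T), T3 := ref(T), T2 := ref(T).
Bind T := nat. Substituting into the earlier bindings gives C := ref(nat), T3 := ref(nat), T2 := ref(nat), B := ref(nat).
Applying the MGU to either side gives ref(tup3(tup3(ref(nat), ref(nat), ref(nat)), ref(ref(nat)), nat)).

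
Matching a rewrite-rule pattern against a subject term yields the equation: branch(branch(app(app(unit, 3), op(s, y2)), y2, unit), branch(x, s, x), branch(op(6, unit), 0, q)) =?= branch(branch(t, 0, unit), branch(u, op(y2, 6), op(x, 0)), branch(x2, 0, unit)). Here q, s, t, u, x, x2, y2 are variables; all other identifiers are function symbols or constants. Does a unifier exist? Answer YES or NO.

NO

Decompose branch/3: branch(app(app(unit, 3), op(s, y2)), y2, unit) =?= branch(t, 0, unit),  branch(x, s, x) =?= branch(u, op(y2, 6), op(x, 0)),  branch(op(6, unit), 0, q) =?= branch(x2, 0, unit).
Decompose branch/3: app(app(unit, 3), op(s, y2)) =?= t,  y2 =?= 0,  unit =?= unit.
Bind t := app(app(unit, 3), op(s, y2)); no other remaining equation mentions t.
Bind y2 := 0; substituting into the one remaining equation that mentions y2 gives: branch(x, s, x) =?= branch(u, op(0, 6), op(x, 0)). Substituting into the earlier binding gives t := app(app(unit, 3), op(s, 0)).
Delete trivial equation unit =?= unit.
Decompose branch/3: x =?= u,  s =?= op(0, 6),  x =?= op(x, 0).
Bind x := u; substituting into the one remaining equation that mentions x gives: u =?= op(u, 0).
Bind s := op(0, 6); no other remaining equation mentions s. Substituting into the earlier binding gives t := app(app(unit, 3), op(op(0, 6), 0)).
Occurs check fails: u occurs in op(u, 0); the equation u =?= op(u, 0) has no finite solution.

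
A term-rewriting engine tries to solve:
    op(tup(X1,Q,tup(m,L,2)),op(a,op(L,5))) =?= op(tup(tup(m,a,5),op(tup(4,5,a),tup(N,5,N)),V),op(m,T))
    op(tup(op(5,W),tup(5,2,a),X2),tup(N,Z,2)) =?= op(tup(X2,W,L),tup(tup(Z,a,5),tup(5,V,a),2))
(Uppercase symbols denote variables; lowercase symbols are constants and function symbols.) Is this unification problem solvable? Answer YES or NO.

NO

Decompose op/2: tup(X1,Q,tup(m,L,2)) =?= tup(tup(m,a,5),op(tup(4,5,a),tup(N,5,N)),V),  op(a,op(L,5)) =?= op(m,T).
Decompose tup/3: X1 =?= tup(m,a,5),  Q =?= op(tup(4,5,a),tup(N,5,N)),  tup(m,L,2) =?= V.
Bind X1 := tup(m,a,5); no other remaining equation mentions X1.
Bind Q := op(tup(4,5,a),tup(N,5,N)); no other remaining equation mentions Q.
Bind V := tup(m,L,2); substituting into the one remaining equation that mentions V gives: op(tup(op(5,W),tup(5,2,a),X2),tup(N,Z,2)) =?= op(tup(X2,W,L),tup(tup(Z,a,5),tup(5,tup(m,L,2),a),2)).
Decompose op/2: a =?= m,  op(L,5) =?= T.
Clash: constants a and m differ; no unifier exists.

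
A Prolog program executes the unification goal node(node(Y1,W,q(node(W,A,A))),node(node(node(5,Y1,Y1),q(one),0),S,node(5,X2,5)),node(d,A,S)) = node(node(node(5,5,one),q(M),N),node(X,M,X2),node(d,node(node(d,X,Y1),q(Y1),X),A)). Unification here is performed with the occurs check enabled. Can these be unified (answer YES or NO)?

Decompose node/3: node(Y1,W,q(node(W,A,A))) = node(node(5,5,one),q(M),N),  node(node(node(5,Y1,Y1),q(one),0),S,node(5,X2,5)) = node(X,M,X2),  node(d,A,S) = node(d,node(node(d,X,Y1),q(Y1),X),A).
Decompose node/3: Y1 = node(5,5,one),  W = q(M),  q(node(W,A,A)) = N.
Bind Y1 := node(5,5,one); substituting into the 2 remaining equations that mention Y1 gives: node(node(node(5,node(5,5,one),node(5,5,one)),q(one),0),S,node(5,X2,5)) = node(X,M,X2),  node(d,A,S) = node(d,node(node(d,X,node(5,5,one)),q(node(5,5,one)),X),A).
Bind W := q(M); substituting into the one remaining equation that mentions W gives: q(node(q(M),A,A)) = N.
Bind N := q(node(q(M),A,A)); no other remaining equation mentions N.
Decompose node/3: node(node(5,node(5,5,one),node(5,5,one)),q(one),0) = X,  S = M,  node(5,X2,5) = X2.
Bind X := node(node(5,node(5,5,one),node(5,5,one)),q(one),0); substituting into the one remaining equation that mentions X gives: node(d,A,S) = node(d,node(node(d,node(node(5,node(5,5,one),node(5,5,one)),q(one),0),node(5,5,one)),q(node(5,5,one)),node(node(5,node(5,5,one),node(5,5,one)),q(one),0)),A).
Bind S := M; substituting into the one remaining equation that mentions S gives: node(d,A,M) = node(d,node(node(d,node(node(5,node(5,5,one),node(5,5,one)),q(one),0),node(5,5,one)),q(node(5,5,one)),node(node(5,node(5,5,one),node(5,5,one)),q(one),0)),A).
Occurs check fails: X2 occurs in node(5,X2,5); the equation X2 = node(5,X2,5) has no finite solution.

NO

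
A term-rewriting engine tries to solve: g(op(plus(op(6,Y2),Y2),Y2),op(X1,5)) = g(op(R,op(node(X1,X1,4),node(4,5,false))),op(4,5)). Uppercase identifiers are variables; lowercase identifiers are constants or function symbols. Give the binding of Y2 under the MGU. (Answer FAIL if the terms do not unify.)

op(node(4,4,4),node(4,5,false))

Decompose g/2: op(plus(op(6,Y2),Y2),Y2) = op(R,op(node(X1,X1,4),node(4,5,false))),  op(X1,5) = op(4,5).
Decompose op/2: plus(op(6,Y2),Y2) = R,  Y2 = op(node(X1,X1,4),node(4,5,false)).
Bind R := plus(op(6,Y2),Y2); no other remaining equation mentions R.
Bind Y2 := op(node(X1,X1,4),node(4,5,false)); no other remaining equation mentions Y2. Substituting into the earlier binding gives R := plus(op(6,op(node(X1,X1,4),node(4,5,false))),op(node(X1,X1,4),node(4,5,false))).
Decompose op/2: X1 = 4,  5 = 5.
Bind X1 := 4; no other remaining equation mentions X1. Substituting into the earlier bindings gives R := plus(op(6,op(node(4,4,4),node(4,5,false))),op(node(4,4,4),node(4,5,false))), Y2 := op(node(4,4,4),node(4,5,false)).
Delete trivial equation 5 = 5.
MGU = { R := plus(op(6,op(node(4,4,4),node(4,5,false))),op(node(4,4,4),node(4,5,false))), Y2 := op(node(4,4,4),node(4,5,false)), X1 := 4 }, so Y2 := op(node(4,4,4),node(4,5,false)).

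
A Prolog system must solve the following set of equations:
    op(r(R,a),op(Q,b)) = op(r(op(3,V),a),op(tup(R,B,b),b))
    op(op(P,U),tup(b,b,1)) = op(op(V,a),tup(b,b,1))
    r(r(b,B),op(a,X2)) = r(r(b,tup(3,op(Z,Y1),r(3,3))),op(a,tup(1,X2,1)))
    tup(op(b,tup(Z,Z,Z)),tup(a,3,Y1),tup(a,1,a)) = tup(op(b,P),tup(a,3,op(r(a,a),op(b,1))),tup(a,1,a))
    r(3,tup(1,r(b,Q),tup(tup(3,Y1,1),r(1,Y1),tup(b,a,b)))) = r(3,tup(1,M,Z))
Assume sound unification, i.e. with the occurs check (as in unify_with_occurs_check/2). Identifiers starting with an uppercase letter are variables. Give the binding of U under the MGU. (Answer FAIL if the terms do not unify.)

Decompose op/2: r(R,a) = r(op(3,V),a),  op(Q,b) = op(tup(R,B,b),b).
Decompose r/2: R = op(3,V),  a = a.
Bind R := op(3,V); substituting into the one remaining equation that mentions R gives: op(Q,b) = op(tup(op(3,V),B,b),b).
Delete trivial equation a = a.
Decompose op/2: Q = tup(op(3,V),B,b),  b = b.
Bind Q := tup(op(3,V),B,b); substituting into the one remaining equation that mentions Q gives: r(3,tup(1,r(b,tup(op(3,V),B,b)),tup(tup(3,Y1,1),r(1,Y1),tup(b,a,b)))) = r(3,tup(1,M,Z)).
Delete trivial equation b = b.
Decompose op/2: op(P,U) = op(V,a),  tup(b,b,1) = tup(b,b,1).
Decompose op/2: P = V,  U = a.
Bind P := V; substituting into the one remaining equation that mentions P gives: tup(op(b,tup(Z,Z,Z)),tup(a,3,Y1),tup(a,1,a)) = tup(op(b,V),tup(a,3,op(r(a,a),op(b,1))),tup(a,1,a)).
Bind U := a; no other remaining equation mentions U.
Delete trivial equation tup(b,b,1) = tup(b,b,1).
Decompose r/2: r(b,B) = r(b,tup(3,op(Z,Y1),r(3,3))),  op(a,X2) = op(a,tup(1,X2,1)).
Decompose r/2: b = b,  B = tup(3,op(Z,Y1),r(3,3)).
Delete trivial equation b = b.
Bind B := tup(3,op(Z,Y1),r(3,3)); substituting into the one remaining equation that mentions B gives: r(3,tup(1,r(b,tup(op(3,V),tup(3,op(Z,Y1),r(3,3)),b)),tup(tup(3,Y1,1),r(1,Y1),tup(b,a,b)))) = r(3,tup(1,M,Z)). Substituting into the earlier binding gives Q := tup(op(3,V),tup(3,op(Z,Y1),r(3,3)),b).
Decompose op/2: a = a,  X2 = tup(1,X2,1).
Delete trivial equation a = a.
Occurs check fails: X2 occurs in tup(1,X2,1); the equation X2 = tup(1,X2,1) has no finite solution.

FAIL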